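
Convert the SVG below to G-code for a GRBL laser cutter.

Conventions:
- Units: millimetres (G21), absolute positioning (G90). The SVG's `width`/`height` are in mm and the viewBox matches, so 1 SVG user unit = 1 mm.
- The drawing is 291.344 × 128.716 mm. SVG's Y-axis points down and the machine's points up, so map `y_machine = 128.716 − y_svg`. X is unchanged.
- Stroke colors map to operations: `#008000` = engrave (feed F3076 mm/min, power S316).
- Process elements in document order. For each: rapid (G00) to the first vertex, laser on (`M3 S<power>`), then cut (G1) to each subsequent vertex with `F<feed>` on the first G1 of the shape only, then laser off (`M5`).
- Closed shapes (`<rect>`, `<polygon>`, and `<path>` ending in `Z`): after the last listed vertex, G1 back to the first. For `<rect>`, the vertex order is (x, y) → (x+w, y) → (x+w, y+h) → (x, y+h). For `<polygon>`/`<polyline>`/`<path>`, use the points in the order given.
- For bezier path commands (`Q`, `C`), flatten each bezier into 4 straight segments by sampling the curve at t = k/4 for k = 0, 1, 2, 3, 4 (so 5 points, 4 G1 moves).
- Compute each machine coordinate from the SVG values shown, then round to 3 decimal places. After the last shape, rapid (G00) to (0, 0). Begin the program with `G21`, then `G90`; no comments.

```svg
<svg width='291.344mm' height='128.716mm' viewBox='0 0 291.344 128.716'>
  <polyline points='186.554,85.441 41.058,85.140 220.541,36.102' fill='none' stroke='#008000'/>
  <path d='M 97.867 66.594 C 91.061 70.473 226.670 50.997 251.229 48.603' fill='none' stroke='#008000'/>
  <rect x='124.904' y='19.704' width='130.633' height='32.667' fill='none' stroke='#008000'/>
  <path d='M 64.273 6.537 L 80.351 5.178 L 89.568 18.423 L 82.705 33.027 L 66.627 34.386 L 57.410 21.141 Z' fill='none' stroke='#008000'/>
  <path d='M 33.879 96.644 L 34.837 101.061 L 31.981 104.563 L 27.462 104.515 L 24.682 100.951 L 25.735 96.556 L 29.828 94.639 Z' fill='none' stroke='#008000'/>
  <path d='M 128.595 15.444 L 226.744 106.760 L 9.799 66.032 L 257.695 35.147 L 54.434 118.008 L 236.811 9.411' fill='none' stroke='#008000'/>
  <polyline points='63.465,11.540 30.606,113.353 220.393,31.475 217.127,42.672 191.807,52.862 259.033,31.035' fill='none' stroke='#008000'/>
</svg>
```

G21
G90
G00 X186.554 Y43.275
M3 S316
G1 X41.058 Y43.576 F3076
G1 X220.541 Y92.614
M5
G00 X97.867 Y62.122
M3 S316
G1 X115.505 Y62.960 F3076
G1 X162.786 Y68.765
G1 X215.948 Y75.746
G1 X251.229 Y80.113
M5
G00 X124.904 Y109.012
M3 S316
G1 X255.537 Y109.012 F3076
G1 X255.537 Y76.345
G1 X124.904 Y76.345
G1 X124.904 Y109.012
M5
G00 X64.273 Y122.179
M3 S316
G1 X80.351 Y123.538 F3076
G1 X89.568 Y110.293
G1 X82.705 Y95.689
G1 X66.627 Y94.330
G1 X57.410 Y107.575
G1 X64.273 Y122.179
M5
G00 X33.879 Y32.072
M3 S316
G1 X34.837 Y27.655 F3076
G1 X31.981 Y24.153
G1 X27.462 Y24.201
G1 X24.682 Y27.765
G1 X25.735 Y32.160
G1 X29.828 Y34.077
G1 X33.879 Y32.072
M5
G00 X128.595 Y113.272
M3 S316
G1 X226.744 Y21.956 F3076
G1 X9.799 Y62.684
G1 X257.695 Y93.569
G1 X54.434 Y10.708
G1 X236.811 Y119.305
M5
G00 X63.465 Y117.176
M3 S316
G1 X30.606 Y15.363 F3076
G1 X220.393 Y97.241
G1 X217.127 Y86.044
G1 X191.807 Y75.854
G1 X259.033 Y97.681
M5
G00 X0.000 Y0.000

Since the viewBox matches the mm dimensions, user units are millimetres directly. The only transform is the Y-flip y_m = 128.716 − y_svg.

Shape 1 is a open polyline drawn with `<polyline>`. Its stroke #008000 means engrave at S316, F3076. After flipping Y the toolpath is (186.554,43.275) → (41.058,43.576) → (220.541,92.614).

Shape 2 is a cubic bezier drawn with `<path>`. Its stroke #008000 means engrave at S316, F3076. After flipping Y the toolpath is (97.867,62.122) → (115.505,62.960) → (162.786,68.765) → (215.948,75.746) → (251.229,80.113).

Shape 3 is a rectangle drawn with `<rect>`. Its stroke #008000 means engrave at S316, F3076. After flipping Y the toolpath is (124.904,109.012) → (255.537,109.012) → (255.537,76.345) → (124.904,76.345) → (124.904,109.012), returning to the start.

Shape 4 is a regular polygon drawn with `<path>`. Its stroke #008000 means engrave at S316, F3076. After flipping Y the toolpath is (64.273,122.179) → (80.351,123.538) → (89.568,110.293) → (82.705,95.689) → (66.627,94.330) → (57.410,107.575) → (64.273,122.179), returning to the start.

Shape 5 is a regular polygon drawn with `<path>`. Its stroke #008000 means engrave at S316, F3076. After flipping Y the toolpath is (33.879,32.072) → (34.837,27.655) → (31.981,24.153) → (27.462,24.201) → (24.682,27.765) → (25.735,32.160) → (29.828,34.077) → (33.879,32.072), returning to the start.

Shape 6 is a open polyline drawn with `<path>`. Its stroke #008000 means engrave at S316, F3076. After flipping Y the toolpath is (128.595,113.272) → (226.744,21.956) → (9.799,62.684) → (257.695,93.569) → (54.434,10.708) → (236.811,119.305).

Shape 7 is a open polyline drawn with `<polyline>`. Its stroke #008000 means engrave at S316, F3076. After flipping Y the toolpath is (63.465,117.176) → (30.606,15.363) → (220.393,97.241) → (217.127,86.044) → (191.807,75.854) → (259.033,97.681).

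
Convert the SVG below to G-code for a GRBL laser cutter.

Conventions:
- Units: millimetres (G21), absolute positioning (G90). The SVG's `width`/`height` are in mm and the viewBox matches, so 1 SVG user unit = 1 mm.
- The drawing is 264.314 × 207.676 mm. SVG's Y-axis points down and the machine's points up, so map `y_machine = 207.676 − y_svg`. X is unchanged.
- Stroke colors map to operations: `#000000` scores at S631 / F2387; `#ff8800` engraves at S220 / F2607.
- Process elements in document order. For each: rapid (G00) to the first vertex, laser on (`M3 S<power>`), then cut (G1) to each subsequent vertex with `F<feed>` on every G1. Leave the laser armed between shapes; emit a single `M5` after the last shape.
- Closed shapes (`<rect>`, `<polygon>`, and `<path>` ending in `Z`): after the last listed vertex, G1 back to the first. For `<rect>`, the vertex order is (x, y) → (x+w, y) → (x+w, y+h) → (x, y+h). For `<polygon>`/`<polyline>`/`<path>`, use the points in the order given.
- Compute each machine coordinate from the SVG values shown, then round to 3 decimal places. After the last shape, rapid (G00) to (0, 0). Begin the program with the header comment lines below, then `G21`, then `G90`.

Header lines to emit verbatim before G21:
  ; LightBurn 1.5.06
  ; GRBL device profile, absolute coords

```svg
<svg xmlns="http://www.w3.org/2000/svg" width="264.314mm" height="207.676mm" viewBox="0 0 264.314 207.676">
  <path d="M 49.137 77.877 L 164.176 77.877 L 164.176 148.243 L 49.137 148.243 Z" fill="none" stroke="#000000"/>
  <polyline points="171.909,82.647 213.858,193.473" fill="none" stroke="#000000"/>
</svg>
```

1 u = 1 mm; y_m = 207.676 − y.

[1] `<path>` rectangle, #000000→score S631 F2387: (49.137,129.799) → (164.176,129.799) → (164.176,59.433) → (49.137,59.433) → (49.137,129.799) (closed)

[2] `<polyline>` line segment, #000000→score S631 F2387: (171.909,125.029) → (213.858,14.203)

; LightBurn 1.5.06
; GRBL device profile, absolute coords
G21
G90
G00 X49.137 Y129.799
M3 S631
G1 X164.176 Y129.799 F2387
G1 X164.176 Y59.433 F2387
G1 X49.137 Y59.433 F2387
G1 X49.137 Y129.799 F2387
G00 X171.909 Y125.029
M3 S631
G1 X213.858 Y14.203 F2387
M5
G00 X0.000 Y0.000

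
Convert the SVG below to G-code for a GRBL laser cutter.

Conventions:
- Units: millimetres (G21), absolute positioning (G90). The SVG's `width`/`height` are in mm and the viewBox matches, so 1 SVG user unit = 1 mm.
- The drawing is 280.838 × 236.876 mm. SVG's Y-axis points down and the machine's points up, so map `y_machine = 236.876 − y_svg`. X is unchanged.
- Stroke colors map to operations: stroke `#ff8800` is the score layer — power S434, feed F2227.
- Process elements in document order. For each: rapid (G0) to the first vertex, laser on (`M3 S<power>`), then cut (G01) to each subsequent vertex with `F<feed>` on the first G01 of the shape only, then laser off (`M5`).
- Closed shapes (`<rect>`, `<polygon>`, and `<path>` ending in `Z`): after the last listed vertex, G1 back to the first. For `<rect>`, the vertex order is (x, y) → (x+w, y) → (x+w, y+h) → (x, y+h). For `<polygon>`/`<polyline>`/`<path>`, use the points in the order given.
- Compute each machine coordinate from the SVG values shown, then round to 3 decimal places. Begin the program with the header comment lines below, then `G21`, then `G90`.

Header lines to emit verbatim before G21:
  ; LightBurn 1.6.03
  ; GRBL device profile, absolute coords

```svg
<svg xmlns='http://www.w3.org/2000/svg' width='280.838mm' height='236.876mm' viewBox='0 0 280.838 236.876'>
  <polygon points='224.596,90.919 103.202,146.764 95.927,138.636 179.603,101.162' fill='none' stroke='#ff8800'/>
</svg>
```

Since the viewBox matches the mm dimensions, user units are millimetres directly. The only transform is the Y-flip y_m = 236.876 − y_svg.

Shape 1 is a closed polygon drawn with `<polygon>`. Its stroke #ff8800 means score at S434, F2227. After flipping Y the toolpath is (224.596,145.957) → (103.202,90.112) → (95.927,98.240) → (179.603,135.714) → (224.596,145.957), returning to the start.

; LightBurn 1.6.03
; GRBL device profile, absolute coords
G21
G90
G0 X224.596 Y145.957
M3 S434
G01 X103.202 Y90.112 F2227
G01 X95.927 Y98.240
G01 X179.603 Y135.714
G01 X224.596 Y145.957
M5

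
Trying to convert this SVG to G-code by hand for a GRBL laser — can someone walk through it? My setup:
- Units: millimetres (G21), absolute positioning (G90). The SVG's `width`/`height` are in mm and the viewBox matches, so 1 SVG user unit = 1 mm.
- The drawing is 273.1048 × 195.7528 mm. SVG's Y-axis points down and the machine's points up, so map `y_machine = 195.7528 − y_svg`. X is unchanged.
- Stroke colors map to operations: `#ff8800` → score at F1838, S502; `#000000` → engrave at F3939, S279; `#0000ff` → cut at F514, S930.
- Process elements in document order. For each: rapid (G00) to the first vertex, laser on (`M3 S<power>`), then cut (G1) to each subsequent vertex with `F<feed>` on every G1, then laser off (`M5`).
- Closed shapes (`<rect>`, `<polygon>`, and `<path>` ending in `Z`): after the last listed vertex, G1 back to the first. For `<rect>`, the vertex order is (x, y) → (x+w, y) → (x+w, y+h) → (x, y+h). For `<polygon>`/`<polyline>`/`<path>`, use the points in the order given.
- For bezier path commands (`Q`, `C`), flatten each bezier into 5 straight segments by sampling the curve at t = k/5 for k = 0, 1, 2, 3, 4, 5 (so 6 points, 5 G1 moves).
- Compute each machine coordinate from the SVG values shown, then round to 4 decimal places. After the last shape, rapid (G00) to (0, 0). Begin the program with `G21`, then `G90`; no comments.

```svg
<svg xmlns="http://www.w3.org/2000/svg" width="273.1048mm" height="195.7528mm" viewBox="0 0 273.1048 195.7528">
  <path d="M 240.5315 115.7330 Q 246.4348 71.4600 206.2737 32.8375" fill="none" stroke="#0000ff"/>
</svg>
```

G21
G90
G00 X240.5315 Y80.0198
M3 S930
G1 X241.0502 Y97.5030 F514
G1 X237.8838 Y114.5341 F514
G1 X231.0323 Y131.1132 F514
G1 X220.4956 Y147.2403 F514
G1 X206.2737 Y162.9153 F514
M5
G00 X0.0000 Y0.0000

Since the viewBox matches the mm dimensions, user units are millimetres directly. The only transform is the Y-flip y_m = 195.7528 − y_svg.

Shape 1 is a quadratic bezier drawn with `<path>`. Its stroke #0000ff means cut at S930, F514. After flipping Y the toolpath is (240.5315,80.0198) → (241.0502,97.5030) → (237.8838,114.5341) → (231.0323,131.1132) → (220.4956,147.2403) → (206.2737,162.9153).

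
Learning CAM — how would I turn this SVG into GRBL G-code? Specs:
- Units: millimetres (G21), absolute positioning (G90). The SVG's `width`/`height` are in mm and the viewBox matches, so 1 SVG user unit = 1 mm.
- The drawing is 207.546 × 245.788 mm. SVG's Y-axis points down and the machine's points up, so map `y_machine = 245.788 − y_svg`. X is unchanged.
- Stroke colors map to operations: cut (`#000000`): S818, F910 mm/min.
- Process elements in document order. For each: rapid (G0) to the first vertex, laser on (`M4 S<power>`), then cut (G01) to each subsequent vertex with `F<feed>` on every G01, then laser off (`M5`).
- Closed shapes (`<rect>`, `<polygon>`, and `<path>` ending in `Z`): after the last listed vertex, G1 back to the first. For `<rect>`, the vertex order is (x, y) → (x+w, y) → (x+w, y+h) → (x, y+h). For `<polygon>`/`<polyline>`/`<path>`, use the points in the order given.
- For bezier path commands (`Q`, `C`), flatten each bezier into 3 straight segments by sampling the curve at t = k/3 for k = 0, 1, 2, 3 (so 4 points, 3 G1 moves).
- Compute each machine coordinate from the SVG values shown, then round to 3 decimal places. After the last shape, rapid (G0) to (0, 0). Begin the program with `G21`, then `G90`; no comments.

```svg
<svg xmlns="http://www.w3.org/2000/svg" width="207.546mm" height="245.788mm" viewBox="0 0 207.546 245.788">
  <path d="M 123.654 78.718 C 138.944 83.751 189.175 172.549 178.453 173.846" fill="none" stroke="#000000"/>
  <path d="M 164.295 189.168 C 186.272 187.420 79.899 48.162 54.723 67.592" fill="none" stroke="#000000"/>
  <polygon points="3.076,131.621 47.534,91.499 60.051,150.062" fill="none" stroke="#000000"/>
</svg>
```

G21
G90
G0 X123.654 Y167.070
M4 S818
G01 X147.039 Y140.459 F910
G01 X172.409 Y96.063 F910
G01 X178.453 Y71.942 F910
M5
G0 X164.295 Y56.620
M4 S818
G01 X151.250 Y93.234 F910
G01 X99.204 Y155.700 F910
G01 X54.723 Y178.196 F910
M5
G0 X3.076 Y114.167
M4 S818
G01 X47.534 Y154.289 F910
G01 X60.051 Y95.726 F910
G01 X3.076 Y114.167 F910
M5
G0 X0.000 Y0.000

Since the viewBox matches the mm dimensions, user units are millimetres directly. The only transform is the Y-flip y_m = 245.788 − y_svg.

Shape 1 is a cubic bezier drawn with `<path>`. Its stroke #000000 means cut at S818, F910. After flipping Y the toolpath is (123.654,167.070) → (147.039,140.459) → (172.409,96.063) → (178.453,71.942).

Shape 2 is a cubic bezier drawn with `<path>`. Its stroke #000000 means cut at S818, F910. After flipping Y the toolpath is (164.295,56.620) → (151.250,93.234) → (99.204,155.700) → (54.723,178.196).

Shape 3 is a regular polygon drawn with `<polygon>`. Its stroke #000000 means cut at S818, F910. After flipping Y the toolpath is (3.076,114.167) → (47.534,154.289) → (60.051,95.726) → (3.076,114.167), returning to the start.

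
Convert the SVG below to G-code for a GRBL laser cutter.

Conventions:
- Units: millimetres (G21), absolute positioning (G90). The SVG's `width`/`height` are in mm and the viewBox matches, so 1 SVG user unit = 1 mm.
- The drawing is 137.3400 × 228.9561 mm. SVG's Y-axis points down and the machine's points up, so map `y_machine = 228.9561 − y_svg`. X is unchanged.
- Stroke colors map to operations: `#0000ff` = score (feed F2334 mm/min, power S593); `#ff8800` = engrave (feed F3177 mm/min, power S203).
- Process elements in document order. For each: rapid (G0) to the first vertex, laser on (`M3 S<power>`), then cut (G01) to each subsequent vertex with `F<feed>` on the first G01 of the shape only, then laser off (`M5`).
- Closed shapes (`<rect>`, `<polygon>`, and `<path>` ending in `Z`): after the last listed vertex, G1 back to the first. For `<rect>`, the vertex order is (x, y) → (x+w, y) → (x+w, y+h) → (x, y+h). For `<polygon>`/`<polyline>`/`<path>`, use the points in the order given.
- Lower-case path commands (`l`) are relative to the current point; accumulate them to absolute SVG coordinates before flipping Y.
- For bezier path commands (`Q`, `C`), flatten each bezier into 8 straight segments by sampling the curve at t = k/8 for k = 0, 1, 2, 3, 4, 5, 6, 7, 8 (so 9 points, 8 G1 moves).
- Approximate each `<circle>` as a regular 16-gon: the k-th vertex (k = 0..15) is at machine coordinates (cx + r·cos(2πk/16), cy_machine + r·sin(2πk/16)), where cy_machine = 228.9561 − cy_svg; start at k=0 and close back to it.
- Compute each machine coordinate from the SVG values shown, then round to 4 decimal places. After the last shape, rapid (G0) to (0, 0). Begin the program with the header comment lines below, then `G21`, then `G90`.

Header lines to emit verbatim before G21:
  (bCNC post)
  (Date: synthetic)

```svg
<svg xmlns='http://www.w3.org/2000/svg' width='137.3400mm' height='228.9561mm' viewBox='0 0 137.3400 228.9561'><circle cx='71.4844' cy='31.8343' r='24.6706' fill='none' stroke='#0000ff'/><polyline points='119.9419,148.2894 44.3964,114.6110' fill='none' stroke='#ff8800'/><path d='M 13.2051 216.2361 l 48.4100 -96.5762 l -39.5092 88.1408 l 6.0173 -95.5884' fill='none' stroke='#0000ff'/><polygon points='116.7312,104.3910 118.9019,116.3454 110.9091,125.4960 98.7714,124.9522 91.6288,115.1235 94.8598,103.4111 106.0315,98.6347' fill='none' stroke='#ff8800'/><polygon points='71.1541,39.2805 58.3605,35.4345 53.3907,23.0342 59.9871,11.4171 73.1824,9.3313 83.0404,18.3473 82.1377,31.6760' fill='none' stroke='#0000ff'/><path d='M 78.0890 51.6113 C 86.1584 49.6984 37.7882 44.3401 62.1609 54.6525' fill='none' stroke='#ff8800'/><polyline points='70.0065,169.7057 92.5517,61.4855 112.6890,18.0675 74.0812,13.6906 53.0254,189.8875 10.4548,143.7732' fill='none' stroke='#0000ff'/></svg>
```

(bCNC post)
(Date: synthetic)
G21
G90
G0 X96.1550 Y197.1218
M3 S593
G01 X94.2771 Y206.5628 F2334
G01 X88.9291 Y214.5665
G01 X80.9254 Y219.9145
G01 X71.4844 Y221.7924
G01 X62.0434 Y219.9145
G01 X54.0397 Y214.5665
G01 X48.6917 Y206.5628
G01 X46.8138 Y197.1218
G01 X48.6917 Y187.6808
G01 X54.0397 Y179.6771
G01 X62.0434 Y174.3291
G01 X71.4844 Y172.4512
G01 X80.9254 Y174.3291
G01 X88.9291 Y179.6771
G01 X94.2771 Y187.6808
G01 X96.1550 Y197.1218
M5
G0 X119.9419 Y80.6667
M3 S203
G01 X44.3964 Y114.3451 F3177
M5
G0 X13.2051 Y12.7200
M3 S593
G01 X61.6151 Y109.2962 F2334
G01 X22.1059 Y21.1554
G01 X28.1232 Y116.7438
M5
G0 X116.7312 Y124.5651
M3 S203
G01 X118.9019 Y112.6107 F3177
G01 X110.9091 Y103.4601
G01 X98.7714 Y104.0039
G01 X91.6288 Y113.8326
G01 X94.8598 Y125.5450
G01 X106.0315 Y130.3214
G01 X116.7312 Y124.5651
M5
G0 X71.1541 Y189.6756
M3 S593
G01 X58.3605 Y193.5216 F2334
G01 X53.3907 Y205.9219
G01 X59.9871 Y217.5390
G01 X73.1824 Y219.6248
G01 X83.0404 Y210.6088
G01 X82.1377 Y197.2801
G01 X71.1541 Y189.6756
M5
G0 X78.0890 Y177.3448
M3 S203
G01 X78.7217 Y178.1863 F3177
G01 X75.5771 Y179.1268
G01 X70.1690 Y179.9423
G01 X64.0112 Y180.4087
G01 X58.6177 Y180.3020
G01 X55.5022 Y179.3983
G01 X56.1787 Y177.4735
G01 X62.1609 Y174.3036
M5
G0 X70.0065 Y59.2504
M3 S593
G01 X92.5517 Y167.4706 F2334
G01 X112.6890 Y210.8886
G01 X74.0812 Y215.2655
G01 X53.0254 Y39.0686
G01 X10.4548 Y85.1829
M5
G0 X0.0000 Y0.0000

1 u = 1 mm; y_m = 228.9561 − y.

[1] `<circle>` circle, #0000ff→score S593 F2334: (96.1550,197.1218) → (94.2771,206.5628) → (88.9291,214.5665) → (80.9254,219.9145) → (71.4844,221.7924) → (62.0434,219.9145) → (54.0397,214.5665) → (48.6917,206.5628) → (46.8138,197.1218) → (48.6917,187.6808) → (54.0397,179.6771) → (62.0434,174.3291) → (71.4844,172.4512) → (80.9254,174.3291) → (88.9291,179.6771) → (94.2771,187.6808) → (96.1550,197.1218) (closed)

[2] `<polyline>` line segment, #ff8800→engrave S203 F3177: (119.9419,80.6667) → (44.3964,114.3451)

[3] `<path>` open polyline, #0000ff→score S593 F2334: (13.2051,12.7200) → (61.6151,109.2962) → (22.1059,21.1554) → (28.1232,116.7438)

[4] `<polygon>` regular polygon, #ff8800→engrave S203 F3177: (116.7312,124.5651) → (118.9019,112.6107) → (110.9091,103.4601) → (98.7714,104.0039) → (91.6288,113.8326) → (94.8598,125.5450) → (106.0315,130.3214) → (116.7312,124.5651) (closed)

[5] `<polygon>` regular polygon, #0000ff→score S593 F2334: (71.1541,189.6756) → (58.3605,193.5216) → (53.3907,205.9219) → (59.9871,217.5390) → (73.1824,219.6248) → (83.0404,210.6088) → (82.1377,197.2801) → (71.1541,189.6756) (closed)

[6] `<path>` cubic bezier, #ff8800→engrave S203 F3177: (78.0890,177.3448) → (78.7217,178.1863) → (75.5771,179.1268) → (70.1690,179.9423) → (64.0112,180.4087) → (58.6177,180.3020) → (55.5022,179.3983) → (56.1787,177.4735) → (62.1609,174.3036)

[7] `<polyline>` open polyline, #0000ff→score S593 F2334: (70.0065,59.2504) → (92.5517,167.4706) → (112.6890,210.8886) → (74.0812,215.2655) → (53.0254,39.0686) → (10.4548,85.1829)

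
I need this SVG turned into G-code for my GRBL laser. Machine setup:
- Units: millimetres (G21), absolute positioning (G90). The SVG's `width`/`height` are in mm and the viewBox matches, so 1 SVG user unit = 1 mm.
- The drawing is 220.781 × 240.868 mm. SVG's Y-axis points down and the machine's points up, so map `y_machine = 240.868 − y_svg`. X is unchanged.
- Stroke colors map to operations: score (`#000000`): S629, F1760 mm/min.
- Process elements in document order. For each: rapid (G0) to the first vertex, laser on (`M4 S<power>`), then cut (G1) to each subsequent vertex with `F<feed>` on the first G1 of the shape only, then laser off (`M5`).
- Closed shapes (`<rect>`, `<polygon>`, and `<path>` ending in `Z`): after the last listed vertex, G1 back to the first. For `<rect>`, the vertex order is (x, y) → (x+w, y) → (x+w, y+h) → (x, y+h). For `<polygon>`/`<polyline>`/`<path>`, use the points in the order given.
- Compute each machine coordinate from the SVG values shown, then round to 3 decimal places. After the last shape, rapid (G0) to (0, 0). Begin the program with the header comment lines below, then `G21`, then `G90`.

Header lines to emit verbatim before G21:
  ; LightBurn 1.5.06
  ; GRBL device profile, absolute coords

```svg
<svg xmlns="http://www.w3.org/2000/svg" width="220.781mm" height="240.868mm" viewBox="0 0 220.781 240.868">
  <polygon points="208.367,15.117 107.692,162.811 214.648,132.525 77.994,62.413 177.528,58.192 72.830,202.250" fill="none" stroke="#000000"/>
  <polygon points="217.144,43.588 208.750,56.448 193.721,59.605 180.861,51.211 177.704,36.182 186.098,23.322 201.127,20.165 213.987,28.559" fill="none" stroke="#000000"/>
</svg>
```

; LightBurn 1.5.06
; GRBL device profile, absolute coords
G21
G90
G0 X208.367 Y225.751
M4 S629
G1 X107.692 Y78.057 F1760
G1 X214.648 Y108.343
G1 X77.994 Y178.455
G1 X177.528 Y182.676
G1 X72.830 Y38.618
G1 X208.367 Y225.751
M5
G0 X217.144 Y197.280
M4 S629
G1 X208.750 Y184.420 F1760
G1 X193.721 Y181.263
G1 X180.861 Y189.657
G1 X177.704 Y204.686
G1 X186.098 Y217.546
G1 X201.127 Y220.703
G1 X213.987 Y212.309
G1 X217.144 Y197.280
M5
G0 X0.000 Y0.000

Since the viewBox matches the mm dimensions, user units are millimetres directly. The only transform is the Y-flip y_m = 240.868 − y_svg.

Shape 1 is a closed polygon drawn with `<polygon>`. Its stroke #000000 means score at S629, F1760. After flipping Y the toolpath is (208.367,225.751) → (107.692,78.057) → (214.648,108.343) → (77.994,178.455) → (177.528,182.676) → (72.830,38.618) → (208.367,225.751), returning to the start.

Shape 2 is a regular polygon drawn with `<polygon>`. Its stroke #000000 means score at S629, F1760. After flipping Y the toolpath is (217.144,197.280) → (208.750,184.420) → (193.721,181.263) → (180.861,189.657) → (177.704,204.686) → (186.098,217.546) → (201.127,220.703) → (213.987,212.309) → (217.144,197.280), returning to the start.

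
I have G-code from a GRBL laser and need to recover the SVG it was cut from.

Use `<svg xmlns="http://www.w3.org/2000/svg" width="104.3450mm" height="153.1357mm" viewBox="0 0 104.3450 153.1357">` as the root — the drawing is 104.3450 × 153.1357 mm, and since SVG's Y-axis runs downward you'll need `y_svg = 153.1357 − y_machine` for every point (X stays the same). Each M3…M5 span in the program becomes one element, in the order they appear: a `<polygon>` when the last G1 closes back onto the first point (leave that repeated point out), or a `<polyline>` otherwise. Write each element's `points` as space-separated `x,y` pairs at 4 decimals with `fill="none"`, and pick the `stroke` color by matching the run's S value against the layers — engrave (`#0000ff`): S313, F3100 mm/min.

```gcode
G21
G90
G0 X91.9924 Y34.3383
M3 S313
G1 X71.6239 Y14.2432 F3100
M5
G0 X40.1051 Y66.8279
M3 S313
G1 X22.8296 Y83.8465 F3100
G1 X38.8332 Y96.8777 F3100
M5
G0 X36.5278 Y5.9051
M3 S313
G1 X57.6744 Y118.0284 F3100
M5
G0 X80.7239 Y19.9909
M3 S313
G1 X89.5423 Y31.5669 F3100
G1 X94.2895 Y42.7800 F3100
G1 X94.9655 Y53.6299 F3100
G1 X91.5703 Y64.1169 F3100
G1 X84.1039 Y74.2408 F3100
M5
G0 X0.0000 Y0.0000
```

<svg xmlns="http://www.w3.org/2000/svg" width="104.3450mm" height="153.1357mm" viewBox="0 0 104.3450 153.1357">
  <polyline points="91.9924,118.7974 71.6239,138.8925" fill="none" stroke="#0000ff"/>
  <polyline points="40.1051,86.3078 22.8296,69.2892 38.8332,56.2580" fill="none" stroke="#0000ff"/>
  <polyline points="36.5278,147.2306 57.6744,35.1073" fill="none" stroke="#0000ff"/>
  <polyline points="80.7239,133.1448 89.5423,121.5688 94.2895,110.3557 94.9655,99.5058 91.5703,89.0188 84.1039,78.8949" fill="none" stroke="#0000ff"/>
</svg>

y_svg = 153.1357 − y_m. Every run uses S313, so all elements get stroke `#0000ff` (engrave).

[1] open run; points: 91.9924,118.7974 71.6239,138.8925

[2] open run; points: 40.1051,86.3078 22.8296,69.2892 38.8332,56.2580

[3] open run; points: 36.5278,147.2306 57.6744,35.1073

[4] open run; points: 80.7239,133.1448 89.5423,121.5688 94.2895,110.3557 94.9655,99.5058 91.5703,89.0188 84.1039,78.8949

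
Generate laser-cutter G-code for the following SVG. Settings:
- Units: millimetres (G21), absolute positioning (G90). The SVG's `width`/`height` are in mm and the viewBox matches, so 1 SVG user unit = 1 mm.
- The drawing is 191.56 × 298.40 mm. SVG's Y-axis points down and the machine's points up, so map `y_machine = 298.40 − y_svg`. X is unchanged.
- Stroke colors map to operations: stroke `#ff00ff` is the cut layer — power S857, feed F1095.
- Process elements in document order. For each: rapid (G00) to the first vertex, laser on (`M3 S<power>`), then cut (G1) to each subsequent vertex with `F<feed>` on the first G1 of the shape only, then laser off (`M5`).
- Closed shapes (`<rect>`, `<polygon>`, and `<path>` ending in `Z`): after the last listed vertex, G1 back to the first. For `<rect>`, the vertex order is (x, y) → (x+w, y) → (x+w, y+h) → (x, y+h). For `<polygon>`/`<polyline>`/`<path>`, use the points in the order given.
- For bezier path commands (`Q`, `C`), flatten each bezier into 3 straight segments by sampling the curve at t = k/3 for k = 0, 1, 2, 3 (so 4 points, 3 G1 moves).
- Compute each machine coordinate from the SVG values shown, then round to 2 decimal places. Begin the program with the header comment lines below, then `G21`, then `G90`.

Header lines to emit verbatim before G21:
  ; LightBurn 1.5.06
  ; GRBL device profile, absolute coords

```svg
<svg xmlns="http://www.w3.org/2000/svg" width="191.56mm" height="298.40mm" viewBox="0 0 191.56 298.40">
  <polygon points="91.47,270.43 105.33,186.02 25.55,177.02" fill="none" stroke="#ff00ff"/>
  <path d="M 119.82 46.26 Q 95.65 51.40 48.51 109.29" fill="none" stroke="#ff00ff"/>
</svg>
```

; LightBurn 1.5.06
; GRBL device profile, absolute coords
G21
G90
G00 X91.47 Y27.97
M3 S857
G1 X105.33 Y112.38 F1095
G1 X25.55 Y121.38
G1 X91.47 Y27.97
M5
G00 X119.82 Y252.14
M3 S857
G1 X101.15 Y242.85 F1095
G1 X77.38 Y221.84
G1 X48.51 Y189.11
M5

1 u = 1 mm; y_m = 298.40 − y.

[1] `<polygon>` closed polygon, #ff00ff→cut S857 F1095: (91.47,27.97) → (105.33,112.38) → (25.55,121.38) → (91.47,27.97) (closed)

[2] `<path>` quadratic bezier, #ff00ff→cut S857 F1095: (119.82,252.14) → (101.15,242.85) → (77.38,221.84) → (48.51,189.11)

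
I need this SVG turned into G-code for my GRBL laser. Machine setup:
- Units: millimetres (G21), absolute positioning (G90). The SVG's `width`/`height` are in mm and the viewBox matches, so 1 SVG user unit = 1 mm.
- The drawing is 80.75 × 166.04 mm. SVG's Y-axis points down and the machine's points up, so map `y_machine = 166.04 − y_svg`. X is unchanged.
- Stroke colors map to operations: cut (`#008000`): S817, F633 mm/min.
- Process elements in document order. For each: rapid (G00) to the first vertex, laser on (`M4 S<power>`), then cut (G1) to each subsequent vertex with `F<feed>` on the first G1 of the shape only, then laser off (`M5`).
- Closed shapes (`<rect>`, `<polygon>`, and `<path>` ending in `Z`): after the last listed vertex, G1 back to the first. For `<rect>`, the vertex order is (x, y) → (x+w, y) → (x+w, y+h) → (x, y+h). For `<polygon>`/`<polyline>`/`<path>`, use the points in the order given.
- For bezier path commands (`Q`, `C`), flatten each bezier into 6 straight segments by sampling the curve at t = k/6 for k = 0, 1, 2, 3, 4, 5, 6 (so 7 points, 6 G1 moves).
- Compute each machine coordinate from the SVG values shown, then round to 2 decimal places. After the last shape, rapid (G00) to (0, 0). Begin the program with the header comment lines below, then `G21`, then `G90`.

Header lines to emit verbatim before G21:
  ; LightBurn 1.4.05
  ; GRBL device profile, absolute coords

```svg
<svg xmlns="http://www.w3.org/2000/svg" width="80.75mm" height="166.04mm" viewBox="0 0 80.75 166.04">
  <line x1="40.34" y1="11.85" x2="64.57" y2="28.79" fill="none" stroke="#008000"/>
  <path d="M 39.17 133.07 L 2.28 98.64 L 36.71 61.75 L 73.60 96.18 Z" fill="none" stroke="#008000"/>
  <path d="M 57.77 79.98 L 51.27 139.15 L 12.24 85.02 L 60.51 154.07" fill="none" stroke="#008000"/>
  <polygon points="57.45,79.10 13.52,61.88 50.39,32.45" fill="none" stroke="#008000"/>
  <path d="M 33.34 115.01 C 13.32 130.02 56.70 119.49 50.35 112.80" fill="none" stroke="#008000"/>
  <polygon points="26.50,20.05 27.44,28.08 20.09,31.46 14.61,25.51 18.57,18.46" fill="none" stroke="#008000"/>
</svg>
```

; LightBurn 1.4.05
; GRBL device profile, absolute coords
G21
G90
G00 X40.34 Y154.19
M4 S817
G1 X64.57 Y137.25 F633
M5
G00 X39.17 Y32.97
M4 S817
G1 X2.28 Y67.40 F633
G1 X36.71 Y104.29
G1 X73.60 Y69.86
G1 X39.17 Y32.97
M5
G00 X57.77 Y86.06
M4 S817
G1 X51.27 Y26.89 F633
G1 X12.24 Y81.02
G1 X60.51 Y11.97
M5
G00 X57.45 Y86.94
M4 S817
G1 X13.52 Y104.16 F633
G1 X50.39 Y133.59
G1 X57.45 Y86.94
M5
G00 X33.34 Y51.03
M4 S817
G1 X28.09 Y45.52 F633
G1 X30.26 Y43.45
G1 X36.72 Y44.00
G1 X44.31 Y46.36
G1 X49.90 Y49.71
G1 X50.35 Y53.24
M5
G00 X26.50 Y145.99
M4 S817
G1 X27.44 Y137.96 F633
G1 X20.09 Y134.58
G1 X14.61 Y140.53
G1 X18.57 Y147.58
G1 X26.50 Y145.99
M5
G00 X0.00 Y0.00

1 u = 1 mm; y_m = 166.04 − y.

[1] `<line>` line segment, #008000→cut S817 F633: (40.34,154.19) → (64.57,137.25)

[2] `<path>` regular polygon, #008000→cut S817 F633: (39.17,32.97) → (2.28,67.40) → (36.71,104.29) → (73.60,69.86) → (39.17,32.97) (closed)

[3] `<path>` open polyline, #008000→cut S817 F633: (57.77,86.06) → (51.27,26.89) → (12.24,81.02) → (60.51,11.97)

[4] `<polygon>` regular polygon, #008000→cut S817 F633: (57.45,86.94) → (13.52,104.16) → (50.39,133.59) → (57.45,86.94) (closed)

[5] `<path>` cubic bezier, #008000→cut S817 F633: (33.34,51.03) → (28.09,45.52) → (30.26,43.45) → (36.72,44.00) → (44.31,46.36) → (49.90,49.71) → (50.35,53.24)

[6] `<polygon>` regular polygon, #008000→cut S817 F633: (26.50,145.99) → (27.44,137.96) → (20.09,134.58) → (14.61,140.53) → (18.57,147.58) → (26.50,145.99) (closed)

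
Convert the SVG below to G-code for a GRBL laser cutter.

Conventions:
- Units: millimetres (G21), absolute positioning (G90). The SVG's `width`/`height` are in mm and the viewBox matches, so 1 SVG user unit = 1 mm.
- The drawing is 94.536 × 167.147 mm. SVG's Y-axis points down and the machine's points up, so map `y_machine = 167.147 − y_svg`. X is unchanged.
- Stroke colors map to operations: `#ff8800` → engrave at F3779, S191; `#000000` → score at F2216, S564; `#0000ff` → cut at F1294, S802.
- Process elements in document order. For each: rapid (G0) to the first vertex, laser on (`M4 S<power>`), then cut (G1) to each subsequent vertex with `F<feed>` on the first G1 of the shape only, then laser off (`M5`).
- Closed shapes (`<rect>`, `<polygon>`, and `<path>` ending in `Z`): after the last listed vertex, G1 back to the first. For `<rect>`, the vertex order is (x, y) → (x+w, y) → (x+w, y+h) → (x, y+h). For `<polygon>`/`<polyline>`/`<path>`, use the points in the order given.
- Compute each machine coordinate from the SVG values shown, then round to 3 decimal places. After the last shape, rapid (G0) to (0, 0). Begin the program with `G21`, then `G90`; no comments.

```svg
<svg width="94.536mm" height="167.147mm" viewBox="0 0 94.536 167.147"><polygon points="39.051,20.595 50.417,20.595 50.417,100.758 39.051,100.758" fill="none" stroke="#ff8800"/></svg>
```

Since the viewBox matches the mm dimensions, user units are millimetres directly. The only transform is the Y-flip y_m = 167.147 − y_svg.

Shape 1 is a rectangle drawn with `<polygon>`. Its stroke #ff8800 means engrave at S191, F3779. After flipping Y the toolpath is (39.051,146.552) → (50.417,146.552) → (50.417,66.389) → (39.051,66.389) → (39.051,146.552), returning to the start.

G21
G90
G0 X39.051 Y146.552
M4 S191
G1 X50.417 Y146.552 F3779
G1 X50.417 Y66.389
G1 X39.051 Y66.389
G1 X39.051 Y146.552
M5
G0 X0.000 Y0.000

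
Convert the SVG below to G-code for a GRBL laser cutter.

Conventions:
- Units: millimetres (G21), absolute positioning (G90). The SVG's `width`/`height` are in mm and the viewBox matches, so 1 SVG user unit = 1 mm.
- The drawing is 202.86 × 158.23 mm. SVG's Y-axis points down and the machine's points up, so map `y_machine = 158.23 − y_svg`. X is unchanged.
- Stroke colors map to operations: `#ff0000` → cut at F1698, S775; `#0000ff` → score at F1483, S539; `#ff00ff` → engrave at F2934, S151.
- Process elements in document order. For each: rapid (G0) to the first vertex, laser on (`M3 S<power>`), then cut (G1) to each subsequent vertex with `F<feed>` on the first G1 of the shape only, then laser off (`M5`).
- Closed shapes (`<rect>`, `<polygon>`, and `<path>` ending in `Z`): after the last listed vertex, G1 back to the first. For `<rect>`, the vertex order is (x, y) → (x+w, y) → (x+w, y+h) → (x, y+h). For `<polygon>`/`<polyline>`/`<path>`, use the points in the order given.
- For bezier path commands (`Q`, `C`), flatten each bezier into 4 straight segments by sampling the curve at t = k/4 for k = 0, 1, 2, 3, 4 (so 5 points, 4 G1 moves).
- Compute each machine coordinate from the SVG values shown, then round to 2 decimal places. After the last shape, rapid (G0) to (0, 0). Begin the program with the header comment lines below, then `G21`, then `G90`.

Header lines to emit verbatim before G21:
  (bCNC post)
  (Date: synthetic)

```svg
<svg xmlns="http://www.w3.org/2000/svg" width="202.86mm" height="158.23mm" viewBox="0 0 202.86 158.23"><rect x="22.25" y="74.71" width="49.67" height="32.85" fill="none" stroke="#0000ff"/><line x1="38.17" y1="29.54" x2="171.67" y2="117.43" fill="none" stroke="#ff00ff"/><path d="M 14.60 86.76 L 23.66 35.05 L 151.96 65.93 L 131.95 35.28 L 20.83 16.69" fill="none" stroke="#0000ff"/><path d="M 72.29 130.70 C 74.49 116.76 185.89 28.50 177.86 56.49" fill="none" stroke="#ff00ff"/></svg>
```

Since the viewBox matches the mm dimensions, user units are millimetres directly. The only transform is the Y-flip y_m = 158.23 − y_svg.

Shape 1 is a rectangle drawn with `<rect>`. Its stroke #0000ff means score at S539, F1483. After flipping Y the toolpath is (22.25,83.52) → (71.92,83.52) → (71.92,50.67) → (22.25,50.67) → (22.25,83.52), returning to the start.

Shape 2 is a line segment drawn with `<line>`. Its stroke #ff00ff means engrave at S151, F2934. After flipping Y the toolpath is (38.17,128.69) → (171.67,40.80).

Shape 3 is a open polyline drawn with `<path>`. Its stroke #0000ff means score at S539, F1483. After flipping Y the toolpath is (14.60,71.47) → (23.66,123.18) → (151.96,92.30) → (131.95,122.95) → (20.83,141.54).

Shape 4 is a cubic bezier drawn with `<path>`. Its stroke #ff00ff means engrave at S151, F2934. After flipping Y the toolpath is (72.29,27.53) → (90.84,48.94) → (128.91,80.36) → (165.06,103.91) → (177.86,101.74).

(bCNC post)
(Date: synthetic)
G21
G90
G0 X22.25 Y83.52
M3 S539
G1 X71.92 Y83.52 F1483
G1 X71.92 Y50.67
G1 X22.25 Y50.67
G1 X22.25 Y83.52
M5
G0 X38.17 Y128.69
M3 S151
G1 X171.67 Y40.80 F2934
M5
G0 X14.60 Y71.47
M3 S539
G1 X23.66 Y123.18 F1483
G1 X151.96 Y92.30
G1 X131.95 Y122.95
G1 X20.83 Y141.54
M5
G0 X72.29 Y27.53
M3 S151
G1 X90.84 Y48.94 F2934
G1 X128.91 Y80.36
G1 X165.06 Y103.91
G1 X177.86 Y101.74
M5
G0 X0.00 Y0.00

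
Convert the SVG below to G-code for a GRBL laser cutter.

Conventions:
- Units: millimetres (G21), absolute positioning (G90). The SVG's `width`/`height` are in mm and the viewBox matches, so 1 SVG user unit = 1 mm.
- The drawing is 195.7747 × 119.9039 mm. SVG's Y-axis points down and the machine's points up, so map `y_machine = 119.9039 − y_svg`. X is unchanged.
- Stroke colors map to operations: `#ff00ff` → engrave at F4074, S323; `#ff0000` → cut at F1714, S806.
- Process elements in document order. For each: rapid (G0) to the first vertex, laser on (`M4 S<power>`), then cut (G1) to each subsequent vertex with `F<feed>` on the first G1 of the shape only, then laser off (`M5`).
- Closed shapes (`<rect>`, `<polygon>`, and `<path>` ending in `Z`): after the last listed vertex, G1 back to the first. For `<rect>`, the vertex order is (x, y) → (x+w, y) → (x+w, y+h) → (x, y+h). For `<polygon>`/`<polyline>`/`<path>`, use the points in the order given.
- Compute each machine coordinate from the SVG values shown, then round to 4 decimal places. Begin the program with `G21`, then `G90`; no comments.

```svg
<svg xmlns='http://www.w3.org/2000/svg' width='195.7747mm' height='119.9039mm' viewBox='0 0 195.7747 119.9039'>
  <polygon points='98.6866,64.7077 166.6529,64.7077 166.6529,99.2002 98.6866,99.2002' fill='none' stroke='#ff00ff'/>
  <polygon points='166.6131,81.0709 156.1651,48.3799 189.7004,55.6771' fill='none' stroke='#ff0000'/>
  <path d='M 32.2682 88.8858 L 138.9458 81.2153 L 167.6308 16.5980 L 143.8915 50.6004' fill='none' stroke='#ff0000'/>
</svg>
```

G21
G90
G0 X98.6866 Y55.1962
M4 S323
G1 X166.6529 Y55.1962 F4074
G1 X166.6529 Y20.7037
G1 X98.6866 Y20.7037
G1 X98.6866 Y55.1962
M5
G0 X166.6131 Y38.8330
M4 S806
G1 X156.1651 Y71.5240 F1714
G1 X189.7004 Y64.2268
G1 X166.6131 Y38.8330
M5
G0 X32.2682 Y31.0181
M4 S806
G1 X138.9458 Y38.6886 F1714
G1 X167.6308 Y103.3059
G1 X143.8915 Y69.3035
M5

1 u = 1 mm; y_m = 119.9039 − y.

[1] `<polygon>` rectangle, #ff00ff→engrave S323 F4074: (98.6866,55.1962) → (166.6529,55.1962) → (166.6529,20.7037) → (98.6866,20.7037) → (98.6866,55.1962) (closed)

[2] `<polygon>` regular polygon, #ff0000→cut S806 F1714: (166.6131,38.8330) → (156.1651,71.5240) → (189.7004,64.2268) → (166.6131,38.8330) (closed)

[3] `<path>` open polyline, #ff0000→cut S806 F1714: (32.2682,31.0181) → (138.9458,38.6886) → (167.6308,103.3059) → (143.8915,69.3035)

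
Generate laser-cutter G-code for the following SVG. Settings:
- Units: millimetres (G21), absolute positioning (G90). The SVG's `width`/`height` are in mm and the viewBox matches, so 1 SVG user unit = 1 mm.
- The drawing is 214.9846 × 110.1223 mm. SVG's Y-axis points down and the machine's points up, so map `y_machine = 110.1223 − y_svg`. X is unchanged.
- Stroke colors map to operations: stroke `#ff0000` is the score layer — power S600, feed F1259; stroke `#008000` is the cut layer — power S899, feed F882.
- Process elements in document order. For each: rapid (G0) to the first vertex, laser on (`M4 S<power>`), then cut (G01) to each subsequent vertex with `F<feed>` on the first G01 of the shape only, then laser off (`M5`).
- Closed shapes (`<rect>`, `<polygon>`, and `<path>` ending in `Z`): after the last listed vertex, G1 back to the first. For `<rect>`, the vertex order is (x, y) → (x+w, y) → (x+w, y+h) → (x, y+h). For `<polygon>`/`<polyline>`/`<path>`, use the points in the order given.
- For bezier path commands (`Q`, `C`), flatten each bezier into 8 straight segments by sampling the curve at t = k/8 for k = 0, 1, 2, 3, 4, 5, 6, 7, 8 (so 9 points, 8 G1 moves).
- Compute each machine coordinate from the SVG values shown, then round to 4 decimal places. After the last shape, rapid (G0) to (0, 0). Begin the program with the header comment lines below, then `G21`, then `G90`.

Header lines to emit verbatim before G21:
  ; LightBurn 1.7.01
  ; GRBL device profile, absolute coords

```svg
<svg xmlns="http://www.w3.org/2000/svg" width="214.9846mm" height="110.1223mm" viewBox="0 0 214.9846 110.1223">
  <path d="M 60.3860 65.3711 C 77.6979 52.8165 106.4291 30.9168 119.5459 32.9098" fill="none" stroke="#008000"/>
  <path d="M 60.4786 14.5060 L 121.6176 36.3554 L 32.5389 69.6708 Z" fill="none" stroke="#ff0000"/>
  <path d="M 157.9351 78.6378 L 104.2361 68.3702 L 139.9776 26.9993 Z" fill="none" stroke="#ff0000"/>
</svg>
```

; LightBurn 1.7.01
; GRBL device profile, absolute coords
G21
G90
G0 X60.3860 Y44.7512
M4 S899
G01 X67.3604 Y49.8323 F882
G01 X75.0886 Y55.4000
G01 X83.2538 Y61.0648
G01 X91.5391 Y66.4372
G01 X99.6278 Y71.1277
G01 X107.2030 Y74.7467
G01 X113.9480 Y76.9048
G01 X119.5459 Y77.2125
M5
G0 X60.4786 Y95.6163
M4 S600
G01 X121.6176 Y73.7669 F1259
G01 X32.5389 Y40.4515
G01 X60.4786 Y95.6163
M5
G0 X157.9351 Y31.4845
M4 S600
G01 X104.2361 Y41.7521 F1259
G01 X139.9776 Y83.1230
G01 X157.9351 Y31.4845
M5
G0 X0.0000 Y0.0000

viewBox `0 0 214.9846 110.1223` with mm width/height → 1 unit = 1 mm. Flip: y_m = 110.1223 − y_svg.

**Shape 1** — `<path>` cubic bezier, stroke `#008000` → cut (S899, F882). Control points (SVG): P0=(60.3860,65.3711), P1=(77.6979,52.8165), P2=(106.4291,30.9168), P3=(119.5459,32.9098); sampled at t=k/8. Machine vertices: (60.3860,44.7512) → (67.3604,49.8323) → (75.0886,55.4000) → (83.2538,61.0648) → (91.5391,66.4372) → (99.6278,71.1277) → (107.2030,74.7467) → (113.9480,76.9048) → (119.5459,77.2125). Open path.

**Shape 2** — `<path>` closed polygon, stroke `#ff0000` → score (S600, F1259). Machine vertices: (60.4786,95.6163) → (121.6176,73.7669) → (32.5389,40.4515) → (60.4786,95.6163). Closed: final G1 returns to the first vertex.

**Shape 3** — `<path>` regular polygon, stroke `#ff0000` → score (S600, F1259). Machine vertices: (157.9351,31.4845) → (104.2361,41.7521) → (139.9776,83.1230) → (157.9351,31.4845). Closed: final G1 returns to the first vertex.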